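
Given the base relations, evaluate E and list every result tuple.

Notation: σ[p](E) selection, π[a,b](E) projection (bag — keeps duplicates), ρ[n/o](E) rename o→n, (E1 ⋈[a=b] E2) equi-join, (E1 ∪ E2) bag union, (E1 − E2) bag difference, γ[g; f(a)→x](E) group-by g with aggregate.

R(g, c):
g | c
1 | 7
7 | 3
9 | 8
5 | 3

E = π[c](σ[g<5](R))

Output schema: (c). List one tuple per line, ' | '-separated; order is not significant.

Per-node cardinality:
  R → 4
  σ[g<5](R) → 1
  π[c](σ[g<5](R)) → 1

== RESULT ==
c
7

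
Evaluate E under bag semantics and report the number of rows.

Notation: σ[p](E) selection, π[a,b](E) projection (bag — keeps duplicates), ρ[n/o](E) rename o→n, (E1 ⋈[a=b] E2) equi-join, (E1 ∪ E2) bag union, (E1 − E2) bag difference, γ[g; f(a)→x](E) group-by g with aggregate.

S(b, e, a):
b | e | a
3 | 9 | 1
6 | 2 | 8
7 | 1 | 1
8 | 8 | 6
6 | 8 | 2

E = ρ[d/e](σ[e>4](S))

Stepwise |·|:
  S → 5
  σ[e>4](S) → 3
  ρ[d/e](σ[e>4](S)) → 3

|E| = 3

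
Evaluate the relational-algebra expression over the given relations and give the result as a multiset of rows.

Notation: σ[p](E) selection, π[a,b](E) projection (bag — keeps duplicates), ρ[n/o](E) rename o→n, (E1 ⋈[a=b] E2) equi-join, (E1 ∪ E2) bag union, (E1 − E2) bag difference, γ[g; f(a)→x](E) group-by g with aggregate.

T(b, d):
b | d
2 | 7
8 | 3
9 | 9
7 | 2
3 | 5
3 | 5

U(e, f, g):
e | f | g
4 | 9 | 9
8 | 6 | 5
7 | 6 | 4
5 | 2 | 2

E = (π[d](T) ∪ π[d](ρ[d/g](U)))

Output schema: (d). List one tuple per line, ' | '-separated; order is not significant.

Row counts bottom-up:
  T → 6
  π[d](T) → 6
  U → 4
  ρ[d/g](U) → 4
  π[d](ρ[d/g](U)) → 4
  (π[d](T) ∪ π[d](ρ[d/g](U))) → 10

== RESULT ==
d
2
2
3
4
5
5
5
7
9
9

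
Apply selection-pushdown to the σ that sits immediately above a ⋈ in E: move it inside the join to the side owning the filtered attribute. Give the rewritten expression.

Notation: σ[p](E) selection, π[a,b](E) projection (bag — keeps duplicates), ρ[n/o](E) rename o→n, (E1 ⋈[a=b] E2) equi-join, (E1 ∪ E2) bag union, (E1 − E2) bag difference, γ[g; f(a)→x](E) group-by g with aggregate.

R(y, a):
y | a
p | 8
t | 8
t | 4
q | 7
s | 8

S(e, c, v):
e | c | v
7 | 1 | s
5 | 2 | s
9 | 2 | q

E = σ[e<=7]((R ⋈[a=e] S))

σ filters on e, owned by the right side.
E' = (R ⋈[a=e] σ[e<=7](S))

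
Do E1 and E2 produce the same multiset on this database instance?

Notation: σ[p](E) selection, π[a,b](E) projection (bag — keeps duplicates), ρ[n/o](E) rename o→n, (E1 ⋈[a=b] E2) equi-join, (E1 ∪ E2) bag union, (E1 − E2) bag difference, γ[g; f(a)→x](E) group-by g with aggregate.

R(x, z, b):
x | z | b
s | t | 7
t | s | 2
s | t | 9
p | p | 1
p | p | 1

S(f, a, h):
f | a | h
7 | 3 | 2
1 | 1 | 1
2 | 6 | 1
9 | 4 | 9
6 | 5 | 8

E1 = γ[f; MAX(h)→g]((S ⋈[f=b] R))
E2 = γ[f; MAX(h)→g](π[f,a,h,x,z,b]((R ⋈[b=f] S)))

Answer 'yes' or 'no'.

E1 row counts bottom-up:
  S → 5
  R → 5
  (S ⋈[f=b] R) → 5
  γ[f; MAX(h)→g]((S ⋈[f=b] R)) → 4
E2 row counts bottom-up:
  R → 5
  S → 5
  (R ⋈[b=f] S) → 5
  π[f,a,h,x,z,b]((R ⋈[b=f] S)) → 5
  γ[f; MAX(h)→g](π[f,a,h,x,z,b]((R ⋈[b=f] S))) → 4

E1 and E2 produce the same multiset:
f | g
1 | 1
2 | 1
7 | 2
9 | 9

yes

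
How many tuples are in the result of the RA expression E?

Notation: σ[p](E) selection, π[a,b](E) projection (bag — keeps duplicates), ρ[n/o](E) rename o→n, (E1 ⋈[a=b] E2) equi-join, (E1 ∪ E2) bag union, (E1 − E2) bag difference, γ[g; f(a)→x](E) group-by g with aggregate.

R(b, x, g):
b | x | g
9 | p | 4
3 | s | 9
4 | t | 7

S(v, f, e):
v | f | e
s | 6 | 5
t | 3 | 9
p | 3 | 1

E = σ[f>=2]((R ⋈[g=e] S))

Subexpression sizes:
  R → 3
  S → 3
  (R ⋈[g=e] S) → 1
  σ[f>=2]((R ⋈[g=e] S)) → 1

|E| = 1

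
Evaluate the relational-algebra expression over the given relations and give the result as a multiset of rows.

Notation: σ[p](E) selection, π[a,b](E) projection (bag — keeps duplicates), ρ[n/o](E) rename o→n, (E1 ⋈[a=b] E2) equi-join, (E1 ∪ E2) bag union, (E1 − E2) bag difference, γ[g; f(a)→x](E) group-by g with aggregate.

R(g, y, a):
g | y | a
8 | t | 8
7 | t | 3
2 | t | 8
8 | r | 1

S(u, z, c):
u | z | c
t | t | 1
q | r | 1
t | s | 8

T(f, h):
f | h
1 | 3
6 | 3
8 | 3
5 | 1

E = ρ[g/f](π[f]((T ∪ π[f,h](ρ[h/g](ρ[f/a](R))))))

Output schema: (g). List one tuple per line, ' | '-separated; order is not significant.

Stepwise |·|:
  T → 4
  R → 4
  ρ[f/a](R) → 4
  ρ[h/g](ρ[f/a](R)) → 4
  π[f,h](ρ[h/g](ρ[f/a](R))) → 4
  (T ∪ π[f,h](ρ[h/g](ρ[f/a](R)))) → 8
  π[f]((T ∪ π[f,h](ρ[h/g](ρ[f/a](R))))) → 8
  ρ[g/f](π[f]((T ∪ π[f,h](ρ[h/g](ρ[f/a](R)))))) → 8

== RESULT ==
g
1
1
3
5
6
8
8
8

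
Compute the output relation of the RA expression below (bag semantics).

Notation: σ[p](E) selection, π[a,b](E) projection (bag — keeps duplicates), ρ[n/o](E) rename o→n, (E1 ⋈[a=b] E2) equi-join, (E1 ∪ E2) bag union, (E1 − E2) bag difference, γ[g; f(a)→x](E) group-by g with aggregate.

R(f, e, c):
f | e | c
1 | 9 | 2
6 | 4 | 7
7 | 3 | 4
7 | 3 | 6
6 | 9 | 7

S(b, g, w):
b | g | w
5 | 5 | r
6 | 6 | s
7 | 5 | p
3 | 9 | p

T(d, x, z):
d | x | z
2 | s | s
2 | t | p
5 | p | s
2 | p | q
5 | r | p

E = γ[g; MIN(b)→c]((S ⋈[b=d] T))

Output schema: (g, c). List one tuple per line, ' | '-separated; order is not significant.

Row counts bottom-up:
  S → 4
  T → 5
  (S ⋈[b=d] T) → 2
  γ[g; MIN(b)→c]((S ⋈[b=d] T)) → 1

== RESULT ==
g | c
5 | 5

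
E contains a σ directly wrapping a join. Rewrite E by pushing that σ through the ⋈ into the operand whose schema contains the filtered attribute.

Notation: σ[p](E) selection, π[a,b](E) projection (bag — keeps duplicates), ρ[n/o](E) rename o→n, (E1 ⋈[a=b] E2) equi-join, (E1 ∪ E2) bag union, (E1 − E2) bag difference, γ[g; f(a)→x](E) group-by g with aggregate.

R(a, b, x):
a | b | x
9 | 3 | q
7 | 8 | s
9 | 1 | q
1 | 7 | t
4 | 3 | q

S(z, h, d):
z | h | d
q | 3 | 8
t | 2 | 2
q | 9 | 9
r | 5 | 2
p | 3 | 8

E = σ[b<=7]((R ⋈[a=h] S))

σ filters on b, owned by the left side.
E' = (σ[b<=7](R) ⋈[a=h] S)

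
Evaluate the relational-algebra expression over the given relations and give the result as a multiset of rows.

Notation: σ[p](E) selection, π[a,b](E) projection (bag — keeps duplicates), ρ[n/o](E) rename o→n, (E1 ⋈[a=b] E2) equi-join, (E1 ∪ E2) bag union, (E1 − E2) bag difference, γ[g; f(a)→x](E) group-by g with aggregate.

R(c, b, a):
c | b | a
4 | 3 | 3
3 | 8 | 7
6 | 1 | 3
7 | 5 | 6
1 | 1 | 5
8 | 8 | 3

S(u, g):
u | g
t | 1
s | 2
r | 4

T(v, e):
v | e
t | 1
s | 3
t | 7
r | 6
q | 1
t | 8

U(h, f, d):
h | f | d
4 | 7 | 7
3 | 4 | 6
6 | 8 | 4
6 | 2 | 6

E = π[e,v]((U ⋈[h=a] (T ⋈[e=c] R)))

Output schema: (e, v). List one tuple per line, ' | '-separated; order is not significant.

Subexpression sizes:
  U → 4
  T → 6
  R → 6
  (T ⋈[e=c] R) → 6
  (U ⋈[h=a] (T ⋈[e=c] R)) → 4
  π[e,v]((U ⋈[h=a] (T ⋈[e=c] R))) → 4

== RESULT ==
e | v
6 | r
7 | t
7 | t
8 | t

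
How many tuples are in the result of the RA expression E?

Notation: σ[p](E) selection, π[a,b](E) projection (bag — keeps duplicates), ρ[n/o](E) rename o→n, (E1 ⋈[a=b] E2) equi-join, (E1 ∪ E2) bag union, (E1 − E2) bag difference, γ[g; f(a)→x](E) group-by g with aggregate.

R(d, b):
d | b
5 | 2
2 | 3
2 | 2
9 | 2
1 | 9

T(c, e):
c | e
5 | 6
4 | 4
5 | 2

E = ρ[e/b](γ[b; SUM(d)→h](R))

Subexpression sizes:
  R → 5
  γ[b; SUM(d)→h](R) → 3
  ρ[e/b](γ[b; SUM(d)→h](R)) → 3

|E| = 3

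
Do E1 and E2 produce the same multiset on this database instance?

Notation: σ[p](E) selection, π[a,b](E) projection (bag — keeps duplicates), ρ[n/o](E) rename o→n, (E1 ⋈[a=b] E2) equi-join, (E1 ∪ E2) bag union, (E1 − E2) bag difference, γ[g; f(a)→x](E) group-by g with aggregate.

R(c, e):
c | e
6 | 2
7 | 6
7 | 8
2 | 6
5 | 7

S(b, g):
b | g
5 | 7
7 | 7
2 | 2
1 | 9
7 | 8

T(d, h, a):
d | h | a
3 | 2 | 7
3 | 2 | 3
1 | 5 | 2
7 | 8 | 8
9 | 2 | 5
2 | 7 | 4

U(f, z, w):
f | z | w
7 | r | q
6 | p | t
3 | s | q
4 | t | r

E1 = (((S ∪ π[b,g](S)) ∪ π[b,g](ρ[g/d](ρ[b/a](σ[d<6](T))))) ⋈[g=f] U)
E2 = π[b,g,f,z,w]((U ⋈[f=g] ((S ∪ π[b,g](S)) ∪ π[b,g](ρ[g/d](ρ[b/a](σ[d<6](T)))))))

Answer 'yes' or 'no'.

E1 per-node cardinality:
  S → 5
  S → 5
  π[b,g](S) → 5
  (S ∪ π[b,g](S)) → 10
  T → 6
  σ[d<6](T) → 4
  ρ[b/a](σ[d<6](T)) → 4
  ρ[g/d](ρ[b/a](σ[d<6](T))) → 4
  π[b,g](ρ[g/d](ρ[b/a](σ[d<6](T)))) → 4
  ((S ∪ π[b,g](S)) ∪ π[b,g](ρ[g/d](ρ[b/a](σ[d<6](T))))) → 14
  U → 4
  (((S ∪ π[b,g](S)) ∪ π[b,g](ρ[g/d](ρ[b/a](σ[d<6](T))))) ⋈[g=f] U) → 6
E2 per-node cardinality:
  U → 4
  S → 5
  S → 5
  π[b,g](S) → 5
  (S ∪ π[b,g](S)) → 10
  T → 6
  σ[d<6](T) → 4
  ρ[b/a](σ[d<6](T)) → 4
  ρ[g/d](ρ[b/a](σ[d<6](T))) → 4
  π[b,g](ρ[g/d](ρ[b/a](σ[d<6](T)))) → 4
  ((S ∪ π[b,g](S)) ∪ π[b,g](ρ[g/d](ρ[b/a](σ[d<6](T))))) → 14
  (U ⋈[f=g] ((S ∪ π[b,g](S)) ∪ π[b,g](ρ[g/d](ρ[b/a](σ[d<6](T)))))) → 6
  π[b,g,f,z,w]((U ⋈[f=g] ((S ∪ π[b,g](S)) ∪ π[b,g](ρ[g/d](ρ[b/a](σ[d<6](T))))))) → 6

E1 and E2 produce the same multiset:
b | g | f | z | w
3 | 3 | 3 | s | q
5 | 7 | 7 | r | q
5 | 7 | 7 | r | q
7 | 3 | 3 | s | q
7 | 7 | 7 | r | q
7 | 7 | 7 | r | q

yes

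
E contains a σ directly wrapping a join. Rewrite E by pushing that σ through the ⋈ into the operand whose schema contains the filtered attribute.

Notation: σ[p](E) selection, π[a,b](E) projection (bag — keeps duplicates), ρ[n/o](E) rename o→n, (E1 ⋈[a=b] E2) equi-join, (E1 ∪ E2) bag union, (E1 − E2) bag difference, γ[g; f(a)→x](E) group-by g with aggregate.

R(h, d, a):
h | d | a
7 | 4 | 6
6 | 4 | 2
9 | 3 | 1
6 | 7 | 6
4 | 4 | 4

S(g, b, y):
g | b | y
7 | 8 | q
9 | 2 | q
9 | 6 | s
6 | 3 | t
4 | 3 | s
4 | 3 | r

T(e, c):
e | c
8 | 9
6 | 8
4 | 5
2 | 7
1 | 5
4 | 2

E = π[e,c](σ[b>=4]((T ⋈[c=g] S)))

σ filters on b, owned by the right side.
E' = π[e,c]((T ⋈[c=g] σ[b>=4](S)))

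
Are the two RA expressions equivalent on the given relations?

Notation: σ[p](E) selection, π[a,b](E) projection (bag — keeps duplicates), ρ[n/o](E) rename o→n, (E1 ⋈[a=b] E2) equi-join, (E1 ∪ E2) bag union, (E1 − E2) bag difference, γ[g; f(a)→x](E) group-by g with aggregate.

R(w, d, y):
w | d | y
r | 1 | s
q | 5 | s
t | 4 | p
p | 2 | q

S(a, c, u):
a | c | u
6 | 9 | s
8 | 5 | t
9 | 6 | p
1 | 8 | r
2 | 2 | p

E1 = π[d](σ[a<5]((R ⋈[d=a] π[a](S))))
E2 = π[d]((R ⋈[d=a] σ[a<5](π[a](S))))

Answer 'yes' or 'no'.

E1 row counts bottom-up:
  R → 4
  S → 5
  π[a](S) → 5
  (R ⋈[d=a] π[a](S)) → 2
  σ[a<5]((R ⋈[d=a] π[a](S))) → 2
  π[d](σ[a<5]((R ⋈[d=a] π[a](S)))) → 2
E2 row counts bottom-up:
  R → 4
  S → 5
  π[a](S) → 5
  σ[a<5](π[a](S)) → 2
  (R ⋈[d=a] σ[a<5](π[a](S))) → 2
  π[d]((R ⋈[d=a] σ[a<5](π[a](S)))) → 2

E1 and E2 produce the same multiset:
d
1
2

yes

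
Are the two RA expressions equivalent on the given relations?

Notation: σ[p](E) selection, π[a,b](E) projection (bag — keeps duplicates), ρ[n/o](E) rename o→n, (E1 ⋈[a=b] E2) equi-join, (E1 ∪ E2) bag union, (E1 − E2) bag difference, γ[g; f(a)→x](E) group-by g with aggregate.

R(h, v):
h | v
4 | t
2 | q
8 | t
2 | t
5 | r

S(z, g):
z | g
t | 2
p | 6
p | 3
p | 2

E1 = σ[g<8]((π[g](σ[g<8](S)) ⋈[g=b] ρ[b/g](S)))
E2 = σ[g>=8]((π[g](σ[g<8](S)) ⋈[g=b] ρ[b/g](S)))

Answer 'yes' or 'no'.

E1 subexpression sizes:
  S → 4
  σ[g<8](S) → 4
  π[g](σ[g<8](S)) → 4
  S → 4
  ρ[b/g](S) → 4
  (π[g](σ[g<8](S)) ⋈[g=b] ρ[b/g](S)) → 6
  σ[g<8]((π[g](σ[g<8](S)) ⋈[g=b] ρ[b/g](S))) → 6
E2 subexpression sizes:
  S → 4
  σ[g<8](S) → 4
  π[g](σ[g<8](S)) → 4
  S → 4
  ρ[b/g](S) → 4
  (π[g](σ[g<8](S)) ⋈[g=b] ρ[b/g](S)) → 6
  σ[g>=8]((π[g](σ[g<8](S)) ⋈[g=b] ρ[b/g](S))) → 0

E1 result:
g | z | b
2 | p | 2
2 | p | 2
2 | t | 2
2 | t | 2
3 | p | 3
6 | p | 6
E2 result:
g | z | b
(0 rows)
Witness: (3, 'p', 3) appears 1× in E1 but 0× in E2.

no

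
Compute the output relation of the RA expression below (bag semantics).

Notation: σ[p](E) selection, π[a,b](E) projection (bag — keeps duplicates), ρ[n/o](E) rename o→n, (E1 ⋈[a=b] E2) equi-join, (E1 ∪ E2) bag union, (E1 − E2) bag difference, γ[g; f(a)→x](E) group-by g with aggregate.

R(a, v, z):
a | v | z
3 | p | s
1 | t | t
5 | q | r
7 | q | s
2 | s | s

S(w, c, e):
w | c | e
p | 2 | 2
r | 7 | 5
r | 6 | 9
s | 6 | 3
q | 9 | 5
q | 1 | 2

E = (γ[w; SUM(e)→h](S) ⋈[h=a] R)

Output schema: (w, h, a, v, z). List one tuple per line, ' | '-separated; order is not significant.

Per-node cardinality:
  S → 6
  γ[w; SUM(e)→h](S) → 4
  R → 5
  (γ[w; SUM(e)→h](S) ⋈[h=a] R) → 3

== RESULT ==
w | h | a | v | z
p | 2 | 2 | s | s
q | 7 | 7 | q | s
s | 3 | 3 | p | s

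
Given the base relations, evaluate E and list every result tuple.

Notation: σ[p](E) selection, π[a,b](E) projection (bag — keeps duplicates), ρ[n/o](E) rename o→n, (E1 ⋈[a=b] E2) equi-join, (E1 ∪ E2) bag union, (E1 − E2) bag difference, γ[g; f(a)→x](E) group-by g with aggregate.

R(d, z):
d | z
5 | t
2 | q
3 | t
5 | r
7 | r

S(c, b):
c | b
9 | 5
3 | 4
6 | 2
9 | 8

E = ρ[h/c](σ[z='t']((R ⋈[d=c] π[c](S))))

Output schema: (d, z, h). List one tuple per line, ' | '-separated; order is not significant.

Per-node cardinality:
  R → 5
  S → 4
  π[c](S) → 4
  (R ⋈[d=c] π[c](S)) → 1
  σ[z='t']((R ⋈[d=c] π[c](S))) → 1
  ρ[h/c](σ[z='t']((R ⋈[d=c] π[c](S)))) → 1

== RESULT ==
d | z | h
3 | t | 3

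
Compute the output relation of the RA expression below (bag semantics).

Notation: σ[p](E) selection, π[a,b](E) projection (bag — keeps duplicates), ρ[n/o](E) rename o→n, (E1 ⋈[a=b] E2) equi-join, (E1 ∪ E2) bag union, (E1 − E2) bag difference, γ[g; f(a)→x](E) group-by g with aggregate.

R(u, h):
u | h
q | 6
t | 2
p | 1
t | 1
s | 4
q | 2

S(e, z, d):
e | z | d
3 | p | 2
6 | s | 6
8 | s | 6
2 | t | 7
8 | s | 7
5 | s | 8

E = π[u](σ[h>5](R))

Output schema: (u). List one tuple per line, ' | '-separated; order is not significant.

Row counts bottom-up:
  R → 6
  σ[h>5](R) → 1
  π[u](σ[h>5](R)) → 1

== RESULT ==
u
q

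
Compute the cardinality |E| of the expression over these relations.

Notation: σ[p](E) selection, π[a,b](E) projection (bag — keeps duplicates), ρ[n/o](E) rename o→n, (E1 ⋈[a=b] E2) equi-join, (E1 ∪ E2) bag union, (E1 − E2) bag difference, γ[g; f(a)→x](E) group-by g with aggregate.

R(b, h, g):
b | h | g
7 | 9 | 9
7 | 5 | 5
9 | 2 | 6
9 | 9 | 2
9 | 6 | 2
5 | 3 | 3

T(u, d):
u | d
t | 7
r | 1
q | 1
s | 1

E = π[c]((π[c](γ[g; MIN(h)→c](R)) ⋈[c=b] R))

Row counts bottom-up:
  R → 6
  γ[g; MIN(h)→c](R) → 5
  π[c](γ[g; MIN(h)→c](R)) → 5
  R → 6
  (π[c](γ[g; MIN(h)→c](R)) ⋈[c=b] R) → 4
  π[c]((π[c](γ[g; MIN(h)→c](R)) ⋈[c=b] R)) → 4

|E| = 4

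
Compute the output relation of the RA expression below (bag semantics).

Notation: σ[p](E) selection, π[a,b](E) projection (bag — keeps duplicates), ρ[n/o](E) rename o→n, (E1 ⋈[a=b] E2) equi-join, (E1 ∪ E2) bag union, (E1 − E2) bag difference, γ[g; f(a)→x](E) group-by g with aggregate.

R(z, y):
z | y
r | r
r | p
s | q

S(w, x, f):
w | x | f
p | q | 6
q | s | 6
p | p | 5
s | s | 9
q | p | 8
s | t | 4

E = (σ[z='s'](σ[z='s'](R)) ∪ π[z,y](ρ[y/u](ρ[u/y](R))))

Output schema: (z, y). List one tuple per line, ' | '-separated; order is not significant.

Stepwise |·|:
  R → 3
  σ[z='s'](R) → 1
  σ[z='s'](σ[z='s'](R)) → 1
  R → 3
  ρ[u/y](R) → 3
  ρ[y/u](ρ[u/y](R)) → 3
  π[z,y](ρ[y/u](ρ[u/y](R))) → 3
  (σ[z='s'](σ[z='s'](R)) ∪ π[z,y](ρ[y/u](ρ[u/y](R)))) → 4

== RESULT ==
z | y
r | p
r | r
s | q
s | q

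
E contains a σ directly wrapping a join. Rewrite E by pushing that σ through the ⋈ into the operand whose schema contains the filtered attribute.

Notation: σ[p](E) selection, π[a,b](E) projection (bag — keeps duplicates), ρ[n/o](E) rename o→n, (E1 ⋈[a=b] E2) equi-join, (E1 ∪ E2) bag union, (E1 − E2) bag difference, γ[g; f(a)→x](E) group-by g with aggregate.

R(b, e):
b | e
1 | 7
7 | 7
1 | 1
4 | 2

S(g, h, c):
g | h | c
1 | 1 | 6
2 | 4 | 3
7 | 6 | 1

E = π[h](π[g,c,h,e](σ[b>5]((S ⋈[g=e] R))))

σ filters on b, owned by the right side.
E' = π[h](π[g,c,h,e]((S ⋈[g=e] σ[b>5](R))))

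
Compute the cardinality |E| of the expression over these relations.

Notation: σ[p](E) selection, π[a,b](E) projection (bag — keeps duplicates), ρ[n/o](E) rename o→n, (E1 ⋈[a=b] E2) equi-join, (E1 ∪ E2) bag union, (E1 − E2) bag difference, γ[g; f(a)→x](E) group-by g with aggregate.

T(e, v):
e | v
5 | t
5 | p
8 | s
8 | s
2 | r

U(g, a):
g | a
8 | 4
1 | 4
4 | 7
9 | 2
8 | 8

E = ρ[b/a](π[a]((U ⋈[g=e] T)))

Per-node cardinality:
  U → 5
  T → 5
  (U ⋈[g=e] T) → 4
  π[a]((U ⋈[g=e] T)) → 4
  ρ[b/a](π[a]((U ⋈[g=e] T))) → 4

|E| = 4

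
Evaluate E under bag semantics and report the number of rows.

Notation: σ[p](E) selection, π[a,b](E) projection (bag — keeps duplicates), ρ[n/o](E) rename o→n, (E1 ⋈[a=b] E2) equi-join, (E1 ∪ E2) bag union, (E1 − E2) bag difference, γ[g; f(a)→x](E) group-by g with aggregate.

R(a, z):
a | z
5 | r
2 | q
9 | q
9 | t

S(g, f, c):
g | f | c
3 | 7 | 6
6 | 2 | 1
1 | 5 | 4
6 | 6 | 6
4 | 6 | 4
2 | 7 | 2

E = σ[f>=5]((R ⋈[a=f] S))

Stepwise |·|:
  R → 4
  S → 6
  (R ⋈[a=f] S) → 2
  σ[f>=5]((R ⋈[a=f] S)) → 1

|E| = 1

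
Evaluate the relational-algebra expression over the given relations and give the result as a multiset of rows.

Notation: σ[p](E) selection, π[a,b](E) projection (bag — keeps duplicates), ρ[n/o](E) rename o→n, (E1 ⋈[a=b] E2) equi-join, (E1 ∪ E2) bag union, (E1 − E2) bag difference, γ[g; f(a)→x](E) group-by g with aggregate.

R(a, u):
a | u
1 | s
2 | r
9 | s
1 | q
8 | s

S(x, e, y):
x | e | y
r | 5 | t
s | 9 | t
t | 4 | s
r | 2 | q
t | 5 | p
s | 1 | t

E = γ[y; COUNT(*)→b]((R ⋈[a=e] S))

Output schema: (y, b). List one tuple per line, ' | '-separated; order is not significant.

Stepwise |·|:
  R → 5
  S → 6
  (R ⋈[a=e] S) → 4
  γ[y; COUNT(*)→b]((R ⋈[a=e] S)) → 2

== RESULT ==
y | b
q | 1
t | 3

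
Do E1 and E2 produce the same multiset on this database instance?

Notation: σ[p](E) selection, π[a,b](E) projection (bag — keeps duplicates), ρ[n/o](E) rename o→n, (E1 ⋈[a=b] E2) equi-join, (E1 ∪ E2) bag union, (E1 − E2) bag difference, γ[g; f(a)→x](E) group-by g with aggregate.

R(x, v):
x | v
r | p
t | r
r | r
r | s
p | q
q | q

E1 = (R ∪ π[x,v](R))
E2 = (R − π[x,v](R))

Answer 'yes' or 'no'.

E1 per-node cardinality:
  R → 6
  R → 6
  π[x,v](R) → 6
  (R ∪ π[x,v](R)) → 12
E2 per-node cardinality:
  R → 6
  R → 6
  π[x,v](R) → 6
  (R − π[x,v](R)) → 0

E1 result:
x | v
p | q
p | q
q | q
q | q
r | p
r | p
r | r
r | r
r | s
r | s
t | r
t | r
E2 result:
x | v
(0 rows)
Witness: ('t', 'r') appears 2× in E1 but 0× in E2.

no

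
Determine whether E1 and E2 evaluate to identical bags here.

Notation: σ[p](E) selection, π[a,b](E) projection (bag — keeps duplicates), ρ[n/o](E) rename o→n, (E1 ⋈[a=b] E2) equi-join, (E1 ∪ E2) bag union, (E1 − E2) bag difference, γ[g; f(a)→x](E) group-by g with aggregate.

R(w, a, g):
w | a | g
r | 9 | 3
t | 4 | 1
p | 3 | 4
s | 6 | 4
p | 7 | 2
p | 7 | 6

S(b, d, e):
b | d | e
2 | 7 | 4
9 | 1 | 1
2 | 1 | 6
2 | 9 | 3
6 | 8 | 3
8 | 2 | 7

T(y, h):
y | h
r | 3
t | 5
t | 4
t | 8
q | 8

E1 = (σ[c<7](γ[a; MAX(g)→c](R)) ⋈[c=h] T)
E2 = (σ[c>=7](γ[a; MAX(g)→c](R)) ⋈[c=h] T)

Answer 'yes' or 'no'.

E1 stepwise |·|:
  R → 6
  γ[a; MAX(g)→c](R) → 5
  σ[c<7](γ[a; MAX(g)→c](R)) → 5
  T → 5
  (σ[c<7](γ[a; MAX(g)→c](R)) ⋈[c=h] T) → 3
E2 stepwise |·|:
  R → 6
  γ[a; MAX(g)→c](R) → 5
  σ[c>=7](γ[a; MAX(g)→c](R)) → 0
  T → 5
  (σ[c>=7](γ[a; MAX(g)→c](R)) ⋈[c=h] T) → 0

E1 result:
a | c | y | h
3 | 4 | t | 4
6 | 4 | t | 4
9 | 3 | r | 3
E2 result:
a | c | y | h
(0 rows)
Witness: (9, 3, 'r', 3) appears 1× in E1 but 0× in E2.

no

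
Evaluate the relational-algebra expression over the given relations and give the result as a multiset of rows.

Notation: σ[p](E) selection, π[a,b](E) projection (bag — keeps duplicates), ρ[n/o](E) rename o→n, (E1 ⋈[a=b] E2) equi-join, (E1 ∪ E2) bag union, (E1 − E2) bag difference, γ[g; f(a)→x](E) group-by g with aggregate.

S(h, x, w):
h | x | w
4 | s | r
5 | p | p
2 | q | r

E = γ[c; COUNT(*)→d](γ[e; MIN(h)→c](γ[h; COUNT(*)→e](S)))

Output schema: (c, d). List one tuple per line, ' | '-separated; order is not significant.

Subexpression sizes:
  S → 3
  γ[h; COUNT(*)→e](S) → 3
  γ[e; MIN(h)→c](γ[h; COUNT(*)→e](S)) → 1
  γ[c; COUNT(*)→d](γ[e; MIN(h)→c](γ[h; COUNT(*)→e](S))) → 1

== RESULT ==
c | d
2 | 1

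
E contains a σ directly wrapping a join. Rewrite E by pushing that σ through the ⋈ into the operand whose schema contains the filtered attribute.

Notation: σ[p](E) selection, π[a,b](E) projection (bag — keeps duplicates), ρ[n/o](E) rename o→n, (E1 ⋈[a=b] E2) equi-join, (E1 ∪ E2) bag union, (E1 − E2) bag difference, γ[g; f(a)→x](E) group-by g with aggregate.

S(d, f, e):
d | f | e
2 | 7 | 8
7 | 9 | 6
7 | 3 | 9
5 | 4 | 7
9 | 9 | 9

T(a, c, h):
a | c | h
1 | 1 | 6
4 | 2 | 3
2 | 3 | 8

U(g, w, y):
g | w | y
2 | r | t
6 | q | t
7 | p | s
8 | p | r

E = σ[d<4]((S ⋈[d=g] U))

σ filters on d, owned by the left side.
E' = (σ[d<4](S) ⋈[d=g] U)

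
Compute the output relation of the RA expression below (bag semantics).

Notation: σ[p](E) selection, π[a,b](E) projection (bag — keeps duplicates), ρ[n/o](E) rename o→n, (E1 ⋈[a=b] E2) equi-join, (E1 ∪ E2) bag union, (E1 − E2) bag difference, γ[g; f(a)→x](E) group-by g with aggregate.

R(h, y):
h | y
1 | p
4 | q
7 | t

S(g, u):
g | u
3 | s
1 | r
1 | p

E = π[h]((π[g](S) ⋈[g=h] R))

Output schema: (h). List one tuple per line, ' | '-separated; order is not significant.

Subexpression sizes:
  S → 3
  π[g](S) → 3
  R → 3
  (π[g](S) ⋈[g=h] R) → 2
  π[h]((π[g](S) ⋈[g=h] R)) → 2

== RESULT ==
h
1
1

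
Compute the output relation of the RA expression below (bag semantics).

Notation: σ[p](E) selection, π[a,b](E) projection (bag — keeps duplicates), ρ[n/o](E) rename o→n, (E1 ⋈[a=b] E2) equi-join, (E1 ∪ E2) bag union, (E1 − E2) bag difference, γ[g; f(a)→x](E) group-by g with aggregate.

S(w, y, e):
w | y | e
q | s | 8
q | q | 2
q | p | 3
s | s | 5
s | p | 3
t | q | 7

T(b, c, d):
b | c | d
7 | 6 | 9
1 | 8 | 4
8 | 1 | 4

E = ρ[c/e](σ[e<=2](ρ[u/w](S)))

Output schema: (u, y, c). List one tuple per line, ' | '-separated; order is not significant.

Per-node cardinality:
  S → 6
  ρ[u/w](S) → 6
  σ[e<=2](ρ[u/w](S)) → 1
  ρ[c/e](σ[e<=2](ρ[u/w](S))) → 1

== RESULT ==
u | y | c
q | q | 2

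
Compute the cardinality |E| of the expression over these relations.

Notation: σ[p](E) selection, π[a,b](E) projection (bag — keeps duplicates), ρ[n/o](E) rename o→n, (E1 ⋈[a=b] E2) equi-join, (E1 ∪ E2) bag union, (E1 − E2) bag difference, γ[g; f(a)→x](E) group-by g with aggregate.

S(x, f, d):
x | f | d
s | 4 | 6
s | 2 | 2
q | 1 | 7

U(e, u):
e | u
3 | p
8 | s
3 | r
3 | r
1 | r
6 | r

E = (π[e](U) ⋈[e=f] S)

Row counts bottom-up:
  U → 6
  π[e](U) → 6
  S → 3
  (π[e](U) ⋈[e=f] S) → 1

|E| = 1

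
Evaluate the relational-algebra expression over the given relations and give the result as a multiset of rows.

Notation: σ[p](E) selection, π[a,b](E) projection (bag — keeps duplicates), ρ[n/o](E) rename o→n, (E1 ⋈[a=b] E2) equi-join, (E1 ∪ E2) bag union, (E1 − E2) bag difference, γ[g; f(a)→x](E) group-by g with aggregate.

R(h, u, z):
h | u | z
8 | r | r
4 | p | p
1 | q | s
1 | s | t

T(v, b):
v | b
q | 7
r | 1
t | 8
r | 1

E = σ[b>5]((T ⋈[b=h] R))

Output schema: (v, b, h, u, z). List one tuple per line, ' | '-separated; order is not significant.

Subexpression sizes:
  T → 4
  R → 4
  (T ⋈[b=h] R) → 5
  σ[b>5]((T ⋈[b=h] R)) → 1

== RESULT ==
v | b | h | u | z
t | 8 | 8 | r | r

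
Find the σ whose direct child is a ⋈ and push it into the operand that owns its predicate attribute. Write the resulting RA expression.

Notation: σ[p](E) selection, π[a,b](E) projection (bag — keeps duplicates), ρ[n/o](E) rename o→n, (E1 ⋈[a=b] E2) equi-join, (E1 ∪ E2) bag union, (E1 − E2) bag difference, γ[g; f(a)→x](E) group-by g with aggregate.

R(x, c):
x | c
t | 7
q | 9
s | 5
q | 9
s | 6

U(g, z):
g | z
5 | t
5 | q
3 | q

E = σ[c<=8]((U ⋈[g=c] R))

σ filters on c, owned by the right side.
E' = (U ⋈[g=c] σ[c<=8](R))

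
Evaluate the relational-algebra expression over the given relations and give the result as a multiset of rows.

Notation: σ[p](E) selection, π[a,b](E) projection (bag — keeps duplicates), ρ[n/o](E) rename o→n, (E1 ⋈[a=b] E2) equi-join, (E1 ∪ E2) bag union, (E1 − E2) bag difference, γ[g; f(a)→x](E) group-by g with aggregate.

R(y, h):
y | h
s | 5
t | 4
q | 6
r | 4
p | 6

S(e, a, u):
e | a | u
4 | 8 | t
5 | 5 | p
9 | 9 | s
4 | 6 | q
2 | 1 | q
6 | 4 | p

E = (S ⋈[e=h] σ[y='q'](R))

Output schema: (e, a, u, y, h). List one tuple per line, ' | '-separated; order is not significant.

Stepwise |·|:
  S → 6
  R → 5
  σ[y='q'](R) → 1
  (S ⋈[e=h] σ[y='q'](R)) → 1

== RESULT ==
e | a | u | y | h
6 | 4 | p | q | 6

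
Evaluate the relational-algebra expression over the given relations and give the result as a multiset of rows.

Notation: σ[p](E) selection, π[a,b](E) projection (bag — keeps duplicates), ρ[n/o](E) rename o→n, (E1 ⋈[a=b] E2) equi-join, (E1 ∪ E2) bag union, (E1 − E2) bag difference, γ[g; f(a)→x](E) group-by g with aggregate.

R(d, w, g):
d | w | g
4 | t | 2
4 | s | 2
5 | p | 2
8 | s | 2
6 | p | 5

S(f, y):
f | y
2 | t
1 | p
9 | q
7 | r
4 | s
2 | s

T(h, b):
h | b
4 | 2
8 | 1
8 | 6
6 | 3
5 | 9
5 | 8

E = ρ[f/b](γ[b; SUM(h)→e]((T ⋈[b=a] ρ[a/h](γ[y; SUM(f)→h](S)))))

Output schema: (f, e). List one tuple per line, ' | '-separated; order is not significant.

Subexpression sizes:
  T → 6
  S → 6
  γ[y; SUM(f)→h](S) → 5
  ρ[a/h](γ[y; SUM(f)→h](S)) → 5
  (T ⋈[b=a] ρ[a/h](γ[y; SUM(f)→h](S))) → 4
  γ[b; SUM(h)→e]((T ⋈[b=a] ρ[a/h](γ[y; SUM(f)→h](S)))) → 4
  ρ[f/b](γ[b; SUM(h)→e]((T ⋈[b=a] ρ[a/h](γ[y; SUM(f)→h](S))))) → 4

== RESULT ==
f | e
1 | 8
2 | 4
6 | 8
9 | 5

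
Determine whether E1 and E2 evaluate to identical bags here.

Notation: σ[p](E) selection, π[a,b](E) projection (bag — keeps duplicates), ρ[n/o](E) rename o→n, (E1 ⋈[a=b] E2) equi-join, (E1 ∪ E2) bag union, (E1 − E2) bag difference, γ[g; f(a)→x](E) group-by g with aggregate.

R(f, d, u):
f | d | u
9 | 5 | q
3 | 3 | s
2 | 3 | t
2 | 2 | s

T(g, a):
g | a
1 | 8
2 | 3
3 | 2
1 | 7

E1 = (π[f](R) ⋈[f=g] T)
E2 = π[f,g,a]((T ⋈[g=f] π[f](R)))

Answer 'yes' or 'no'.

E1 stepwise |·|:
  R → 4
  π[f](R) → 4
  T → 4
  (π[f](R) ⋈[f=g] T) → 3
E2 stepwise |·|:
  T → 4
  R → 4
  π[f](R) → 4
  (T ⋈[g=f] π[f](R)) → 3
  π[f,g,a]((T ⋈[g=f] π[f](R))) → 3

E1 and E2 produce the same multiset:
f | g | a
2 | 2 | 3
2 | 2 | 3
3 | 3 | 2

yes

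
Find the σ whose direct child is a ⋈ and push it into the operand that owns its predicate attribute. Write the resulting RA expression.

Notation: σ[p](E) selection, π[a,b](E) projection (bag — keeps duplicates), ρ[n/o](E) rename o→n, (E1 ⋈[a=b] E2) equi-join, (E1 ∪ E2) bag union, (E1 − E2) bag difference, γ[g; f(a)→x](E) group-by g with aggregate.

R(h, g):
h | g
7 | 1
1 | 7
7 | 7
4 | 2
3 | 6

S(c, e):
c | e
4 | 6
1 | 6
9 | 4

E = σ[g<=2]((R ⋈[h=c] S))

σ filters on g, owned by the left side.
E' = (σ[g<=2](R) ⋈[h=c] S)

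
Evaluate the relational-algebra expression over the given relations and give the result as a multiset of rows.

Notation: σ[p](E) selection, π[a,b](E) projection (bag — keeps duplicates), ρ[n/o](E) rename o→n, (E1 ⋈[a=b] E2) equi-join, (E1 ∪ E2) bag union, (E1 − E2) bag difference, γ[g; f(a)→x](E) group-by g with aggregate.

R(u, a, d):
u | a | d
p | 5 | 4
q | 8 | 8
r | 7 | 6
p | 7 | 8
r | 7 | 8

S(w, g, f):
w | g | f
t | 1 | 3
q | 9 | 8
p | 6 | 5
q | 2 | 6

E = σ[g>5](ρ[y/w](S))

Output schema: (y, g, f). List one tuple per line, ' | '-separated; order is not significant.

Row counts bottom-up:
  S → 4
  ρ[y/w](S) → 4
  σ[g>5](ρ[y/w](S)) → 2

== RESULT ==
y | g | f
p | 6 | 5
q | 9 | 8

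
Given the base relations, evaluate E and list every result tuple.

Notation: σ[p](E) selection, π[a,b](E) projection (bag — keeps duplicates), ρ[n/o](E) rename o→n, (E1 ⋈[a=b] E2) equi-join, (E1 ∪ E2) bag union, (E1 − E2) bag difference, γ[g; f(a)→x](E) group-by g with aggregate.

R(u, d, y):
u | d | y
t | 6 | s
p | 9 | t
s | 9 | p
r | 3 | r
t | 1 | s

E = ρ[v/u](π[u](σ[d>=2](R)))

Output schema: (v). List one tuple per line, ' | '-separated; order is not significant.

Subexpression sizes:
  R → 5
  σ[d>=2](R) → 4
  π[u](σ[d>=2](R)) → 4
  ρ[v/u](π[u](σ[d>=2](R))) → 4

== RESULT ==
v
p
r
s
t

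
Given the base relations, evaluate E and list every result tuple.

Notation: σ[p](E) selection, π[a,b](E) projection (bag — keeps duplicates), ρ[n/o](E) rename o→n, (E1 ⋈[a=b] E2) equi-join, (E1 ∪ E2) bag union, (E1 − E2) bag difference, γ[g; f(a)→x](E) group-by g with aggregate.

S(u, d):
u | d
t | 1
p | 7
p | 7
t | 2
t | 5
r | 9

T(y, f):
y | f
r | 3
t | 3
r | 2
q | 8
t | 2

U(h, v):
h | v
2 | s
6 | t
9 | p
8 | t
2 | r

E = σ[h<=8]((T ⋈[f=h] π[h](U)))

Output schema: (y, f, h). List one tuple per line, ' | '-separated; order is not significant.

Stepwise |·|:
  T → 5
  U → 5
  π[h](U) → 5
  (T ⋈[f=h] π[h](U)) → 5
  σ[h<=8]((T ⋈[f=h] π[h](U))) → 5

== RESULT ==
y | f | h
q | 8 | 8
r | 2 | 2
r | 2 | 2
t | 2 | 2
t | 2 | 2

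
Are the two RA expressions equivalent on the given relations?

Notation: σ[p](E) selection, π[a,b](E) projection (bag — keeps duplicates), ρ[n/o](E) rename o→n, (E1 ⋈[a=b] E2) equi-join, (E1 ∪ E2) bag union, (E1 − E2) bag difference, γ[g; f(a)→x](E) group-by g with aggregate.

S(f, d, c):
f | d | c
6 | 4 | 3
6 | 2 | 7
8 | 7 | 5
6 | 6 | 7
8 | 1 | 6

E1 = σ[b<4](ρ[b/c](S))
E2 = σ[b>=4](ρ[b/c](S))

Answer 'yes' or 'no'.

E1 row counts bottom-up:
  S → 5
  ρ[b/c](S) → 5
  σ[b<4](ρ[b/c](S)) → 1
E2 row counts bottom-up:
  S → 5
  ρ[b/c](S) → 5
  σ[b>=4](ρ[b/c](S)) → 4

E1 result:
f | d | b
6 | 4 | 3
E2 result:
f | d | b
6 | 2 | 7
6 | 6 | 7
8 | 1 | 6
8 | 7 | 5
Witness: (8, 1, 6) appears 0× in E1 but 1× in E2.

no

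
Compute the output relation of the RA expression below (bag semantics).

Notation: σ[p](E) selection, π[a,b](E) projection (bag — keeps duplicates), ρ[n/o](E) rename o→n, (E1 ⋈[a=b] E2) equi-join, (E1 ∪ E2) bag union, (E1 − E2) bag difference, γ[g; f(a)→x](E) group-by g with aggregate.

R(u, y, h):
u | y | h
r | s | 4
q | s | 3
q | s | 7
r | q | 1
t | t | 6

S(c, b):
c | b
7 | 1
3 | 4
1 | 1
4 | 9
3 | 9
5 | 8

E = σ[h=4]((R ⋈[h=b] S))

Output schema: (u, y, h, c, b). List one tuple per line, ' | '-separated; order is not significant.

Row counts bottom-up:
  R → 5
  S → 6
  (R ⋈[h=b] S) → 3
  σ[h=4]((R ⋈[h=b] S)) → 1

== RESULT ==
u | y | h | c | b
r | s | 4 | 3 | 4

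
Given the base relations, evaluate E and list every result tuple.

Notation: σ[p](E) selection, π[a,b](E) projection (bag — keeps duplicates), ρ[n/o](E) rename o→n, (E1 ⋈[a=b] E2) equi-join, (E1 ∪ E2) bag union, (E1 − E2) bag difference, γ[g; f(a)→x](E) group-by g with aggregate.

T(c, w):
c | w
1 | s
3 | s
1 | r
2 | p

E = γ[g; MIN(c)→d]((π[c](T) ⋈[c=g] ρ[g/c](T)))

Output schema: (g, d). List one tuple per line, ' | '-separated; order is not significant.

Subexpression sizes:
  T → 4
  π[c](T) → 4
  T → 4
  ρ[g/c](T) → 4
  (π[c](T) ⋈[c=g] ρ[g/c](T)) → 6
  γ[g; MIN(c)→d]((π[c](T) ⋈[c=g] ρ[g/c](T))) → 3

== RESULT ==
g | d
1 | 1
2 | 2
3 | 3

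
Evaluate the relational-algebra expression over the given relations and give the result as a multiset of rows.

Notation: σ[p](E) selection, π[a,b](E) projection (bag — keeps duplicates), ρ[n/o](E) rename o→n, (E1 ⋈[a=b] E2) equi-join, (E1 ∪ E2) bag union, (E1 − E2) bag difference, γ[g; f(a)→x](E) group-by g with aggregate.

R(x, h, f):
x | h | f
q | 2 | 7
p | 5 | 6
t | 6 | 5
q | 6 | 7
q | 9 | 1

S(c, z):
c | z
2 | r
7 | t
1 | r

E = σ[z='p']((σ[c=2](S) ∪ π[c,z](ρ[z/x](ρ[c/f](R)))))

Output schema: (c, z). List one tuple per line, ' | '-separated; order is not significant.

Row counts bottom-up:
  S → 3
  σ[c=2](S) → 1
  R → 5
  ρ[c/f](R) → 5
  ρ[z/x](ρ[c/f](R)) → 5
  π[c,z](ρ[z/x](ρ[c/f](R))) → 5
  (σ[c=2](S) ∪ π[c,z](ρ[z/x](ρ[c/f](R)))) → 6
  σ[z='p']((σ[c=2](S) ∪ π[c,z](ρ[z/x](ρ[c/f](R))))) → 1

== RESULT ==
c | z
6 | p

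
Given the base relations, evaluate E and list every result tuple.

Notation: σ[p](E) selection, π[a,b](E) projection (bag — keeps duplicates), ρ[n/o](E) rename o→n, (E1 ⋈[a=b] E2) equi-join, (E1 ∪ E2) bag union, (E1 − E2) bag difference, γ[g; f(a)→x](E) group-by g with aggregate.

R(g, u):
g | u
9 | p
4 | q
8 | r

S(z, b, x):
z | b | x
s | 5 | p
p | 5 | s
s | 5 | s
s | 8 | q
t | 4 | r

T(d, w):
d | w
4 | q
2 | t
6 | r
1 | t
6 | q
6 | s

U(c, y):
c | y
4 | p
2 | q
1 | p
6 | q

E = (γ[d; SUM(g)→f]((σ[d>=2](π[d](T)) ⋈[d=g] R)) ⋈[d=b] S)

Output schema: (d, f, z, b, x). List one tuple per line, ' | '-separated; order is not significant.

Subexpression sizes:
  T → 6
  π[d](T) → 6
  σ[d>=2](π[d](T)) → 5
  R → 3
  (σ[d>=2](π[d](T)) ⋈[d=g] R) → 1
  γ[d; SUM(g)→f]((σ[d>=2](π[d](T)) ⋈[d=g] R)) → 1
  S → 5
  (γ[d; SUM(g)→f]((σ[d>=2](π[d](T)) ⋈[d=g] R)) ⋈[d=b] S) → 1

== RESULT ==
d | f | z | b | x
4 | 4 | t | 4 | r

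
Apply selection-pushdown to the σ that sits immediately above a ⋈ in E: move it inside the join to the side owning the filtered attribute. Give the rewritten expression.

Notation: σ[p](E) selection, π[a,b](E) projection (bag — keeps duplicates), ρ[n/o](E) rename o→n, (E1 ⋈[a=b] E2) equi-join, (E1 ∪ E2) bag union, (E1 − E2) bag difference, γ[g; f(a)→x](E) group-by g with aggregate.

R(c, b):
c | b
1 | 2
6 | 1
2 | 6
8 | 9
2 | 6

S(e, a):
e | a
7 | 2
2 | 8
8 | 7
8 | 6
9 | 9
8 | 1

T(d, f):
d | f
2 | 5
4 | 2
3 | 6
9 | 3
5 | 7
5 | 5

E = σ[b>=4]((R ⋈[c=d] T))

σ filters on b, owned by the left side.
E' = (σ[b>=4](R) ⋈[c=d] T)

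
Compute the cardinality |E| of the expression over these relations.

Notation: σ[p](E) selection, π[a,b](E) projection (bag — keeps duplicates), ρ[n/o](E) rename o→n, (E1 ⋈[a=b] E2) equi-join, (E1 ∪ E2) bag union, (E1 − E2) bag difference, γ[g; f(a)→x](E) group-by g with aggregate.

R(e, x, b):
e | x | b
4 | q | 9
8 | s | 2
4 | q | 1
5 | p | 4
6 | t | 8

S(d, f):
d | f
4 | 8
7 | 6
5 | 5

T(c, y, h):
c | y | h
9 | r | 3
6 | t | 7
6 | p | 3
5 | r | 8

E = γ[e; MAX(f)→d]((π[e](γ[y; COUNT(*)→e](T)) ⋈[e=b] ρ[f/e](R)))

Per-node cardinality:
  T → 4
  γ[y; COUNT(*)→e](T) → 3
  π[e](γ[y; COUNT(*)→e](T)) → 3
  R → 5
  ρ[f/e](R) → 5
  (π[e](γ[y; COUNT(*)→e](T)) ⋈[e=b] ρ[f/e](R)) → 3
  γ[e; MAX(f)→d]((π[e](γ[y; COUNT(*)→e](T)) ⋈[e=b] ρ[f/e](R))) → 2

|E| = 2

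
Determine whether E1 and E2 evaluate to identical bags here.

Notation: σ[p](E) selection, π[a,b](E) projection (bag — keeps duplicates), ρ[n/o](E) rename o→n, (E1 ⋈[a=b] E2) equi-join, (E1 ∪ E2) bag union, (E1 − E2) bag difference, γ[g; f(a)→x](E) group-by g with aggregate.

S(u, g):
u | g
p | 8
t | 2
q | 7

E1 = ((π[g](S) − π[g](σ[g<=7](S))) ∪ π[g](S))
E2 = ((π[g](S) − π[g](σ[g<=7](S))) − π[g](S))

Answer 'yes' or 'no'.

E1 subexpression sizes:
  S → 3
  π[g](S) → 3
  S → 3
  σ[g<=7](S) → 2
  π[g](σ[g<=7](S)) → 2
  (π[g](S) − π[g](σ[g<=7](S))) → 1
  S → 3
  π[g](S) → 3
  ((π[g](S) − π[g](σ[g<=7](S))) ∪ π[g](S)) → 4
E2 subexpression sizes:
  S → 3
  π[g](S) → 3
  S → 3
  σ[g<=7](S) → 2
  π[g](σ[g<=7](S)) → 2
  (π[g](S) − π[g](σ[g<=7](S))) → 1
  S → 3
  π[g](S) → 3
  ((π[g](S) − π[g](σ[g<=7](S))) − π[g](S)) → 0

E1 result:
g
2
7
8
8
E2 result:
g
(0 rows)
Witness: (7,) appears 1× in E1 but 0× in E2.

no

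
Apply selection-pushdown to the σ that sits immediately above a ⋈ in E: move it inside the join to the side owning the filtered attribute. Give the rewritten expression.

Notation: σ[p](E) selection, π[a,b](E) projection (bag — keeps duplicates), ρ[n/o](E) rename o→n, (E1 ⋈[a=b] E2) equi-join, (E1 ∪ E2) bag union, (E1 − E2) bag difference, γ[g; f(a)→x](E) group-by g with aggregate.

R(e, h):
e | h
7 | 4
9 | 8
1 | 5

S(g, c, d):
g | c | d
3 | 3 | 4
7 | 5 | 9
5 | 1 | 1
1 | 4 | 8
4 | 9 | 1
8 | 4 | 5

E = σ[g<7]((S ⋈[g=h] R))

σ filters on g, owned by the left side.
E' = (σ[g<7](S) ⋈[g=h] R)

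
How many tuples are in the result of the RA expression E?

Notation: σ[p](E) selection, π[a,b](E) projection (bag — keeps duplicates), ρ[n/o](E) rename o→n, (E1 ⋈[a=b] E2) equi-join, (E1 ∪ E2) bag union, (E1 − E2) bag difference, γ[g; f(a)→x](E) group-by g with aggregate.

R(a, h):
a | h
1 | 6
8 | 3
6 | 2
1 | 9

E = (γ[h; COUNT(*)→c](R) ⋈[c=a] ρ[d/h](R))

Per-node cardinality:
  R → 4
  γ[h; COUNT(*)→c](R) → 4
  R → 4
  ρ[d/h](R) → 4
  (γ[h; COUNT(*)→c](R) ⋈[c=a] ρ[d/h](R)) → 8

|E| = 8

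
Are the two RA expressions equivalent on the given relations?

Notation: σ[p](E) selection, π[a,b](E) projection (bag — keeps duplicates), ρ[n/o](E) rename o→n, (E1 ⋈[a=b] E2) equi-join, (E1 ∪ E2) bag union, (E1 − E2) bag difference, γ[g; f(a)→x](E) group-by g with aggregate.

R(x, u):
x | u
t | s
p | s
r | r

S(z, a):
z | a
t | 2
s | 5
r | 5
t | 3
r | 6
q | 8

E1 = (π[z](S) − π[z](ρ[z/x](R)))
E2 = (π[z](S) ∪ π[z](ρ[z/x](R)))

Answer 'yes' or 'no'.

E1 stepwise |·|:
  S → 6
  π[z](S) → 6
  R → 3
  ρ[z/x](R) → 3
  π[z](ρ[z/x](R)) → 3
  (π[z](S) − π[z](ρ[z/x](R))) → 4
E2 stepwise |·|:
  S → 6
  π[z](S) → 6
  R → 3
  ρ[z/x](R) → 3
  π[z](ρ[z/x](R)) → 3
  (π[z](S) ∪ π[z](ρ[z/x](R))) → 9

E1 result:
z
q
r
s
t
E2 result:
z
p
q
r
r
r
s
t
t
t
Witness: ('p',) appears 0× in E1 but 1× in E2.

no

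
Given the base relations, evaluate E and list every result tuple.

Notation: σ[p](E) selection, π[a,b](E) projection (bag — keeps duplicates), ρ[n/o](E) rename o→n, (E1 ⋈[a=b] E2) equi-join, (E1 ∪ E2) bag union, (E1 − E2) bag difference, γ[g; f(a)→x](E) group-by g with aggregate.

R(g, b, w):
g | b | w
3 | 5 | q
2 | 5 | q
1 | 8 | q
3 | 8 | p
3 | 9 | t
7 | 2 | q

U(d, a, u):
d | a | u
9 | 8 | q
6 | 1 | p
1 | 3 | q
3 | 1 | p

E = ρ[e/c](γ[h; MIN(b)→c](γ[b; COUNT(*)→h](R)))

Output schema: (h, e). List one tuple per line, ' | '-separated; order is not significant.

Per-node cardinality:
  R → 6
  γ[b; COUNT(*)→h](R) → 4
  γ[h; MIN(b)→c](γ[b; COUNT(*)→h](R)) → 2
  ρ[e/c](γ[h; MIN(b)→c](γ[b; COUNT(*)→h](R))) → 2

== RESULT ==
h | e
1 | 2
2 | 5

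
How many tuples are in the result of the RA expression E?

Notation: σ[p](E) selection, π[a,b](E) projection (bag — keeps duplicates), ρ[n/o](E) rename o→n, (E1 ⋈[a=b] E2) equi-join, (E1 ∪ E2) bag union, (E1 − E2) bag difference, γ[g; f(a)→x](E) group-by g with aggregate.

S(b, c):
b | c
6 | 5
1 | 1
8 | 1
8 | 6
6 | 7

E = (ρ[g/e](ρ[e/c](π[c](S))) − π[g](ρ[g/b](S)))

Per-node cardinality:
  S → 5
  π[c](S) → 5
  ρ[e/c](π[c](S)) → 5
  ρ[g/e](ρ[e/c](π[c](S))) → 5
  S → 5
  ρ[g/b](S) → 5
  π[g](ρ[g/b](S)) → 5
  (ρ[g/e](ρ[e/c](π[c](S))) − π[g](ρ[g/b](S))) → 3

|E| = 3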